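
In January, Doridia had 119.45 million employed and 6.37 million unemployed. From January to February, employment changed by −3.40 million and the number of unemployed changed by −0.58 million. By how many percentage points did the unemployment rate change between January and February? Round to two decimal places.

January: labor force = 119.45 + 6.37 = 125.82; u = 6.37/125.82 = 5.06%.
February: labor force = 116.05 + 5.79 = 121.84; u = 5.79/121.84 = 4.75%.
Change = 4.75% − 5.06% = −0.31 pp.

The unemployment rate changed by −0.31 percentage points.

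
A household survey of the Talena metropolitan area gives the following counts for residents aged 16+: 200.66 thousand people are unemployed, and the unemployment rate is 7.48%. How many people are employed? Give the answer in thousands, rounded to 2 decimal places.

Labor force = U / u = 200.66 / 0.0748 ≈ 2,682.62 thousand.
Employed = labor force − unemployed = 2,682.62 − 200.66 = 2,481.96 thousand.

About 2,481.96 thousand are employed.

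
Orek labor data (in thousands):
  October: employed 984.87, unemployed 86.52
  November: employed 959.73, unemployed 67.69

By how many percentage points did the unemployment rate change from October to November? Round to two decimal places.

October: labor force = 984.87 + 86.52 = 1,071.39; u = 86.52/1,071.39 = 8.08%.
November: labor force = 959.73 + 67.69 = 1,027.42; u = 67.69/1,027.42 = 6.59%.
Change = 6.59% − 8.08% = −1.49 pp.

The unemployment rate changed by −1.49 percentage points.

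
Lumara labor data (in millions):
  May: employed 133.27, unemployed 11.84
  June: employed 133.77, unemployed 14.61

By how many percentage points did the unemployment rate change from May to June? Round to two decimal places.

The unemployment rate changed by +1.69 percentage points.

May: labor force = 133.27 + 11.84 = 145.11; u = 11.84/145.11 = 8.16%.
June: labor force = 133.77 + 14.61 = 148.38; u = 14.61/148.38 = 9.85%.
Change = 9.85% − 8.16% = +1.69 pp.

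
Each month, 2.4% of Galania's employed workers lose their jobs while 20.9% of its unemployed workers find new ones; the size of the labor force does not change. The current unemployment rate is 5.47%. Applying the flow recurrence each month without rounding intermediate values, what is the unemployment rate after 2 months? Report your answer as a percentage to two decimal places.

With a fixed labor force, u_{t+1} = u_t + s·(1−u_t) − f·u_t = u_t·(1−s−f) + s.
Here 1−s−f = 0.767 and s = 0.024.
u_1 = 0.054700 × 0.767 + 0.024 = 0.065955.
u_2 = 0.065955 × 0.767 + 0.024 = 0.074587.

Unemployment rate after two months ≈ 7.46%.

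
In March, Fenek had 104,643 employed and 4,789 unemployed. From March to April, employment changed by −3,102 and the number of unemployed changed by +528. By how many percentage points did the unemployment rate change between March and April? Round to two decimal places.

The unemployment rate changed by +0.60 percentage points.

March: labor force = 104,643 + 4,789 = 109,432; u = 4,789/109,432 = 4.38%.
April: labor force = 101,541 + 5,317 = 106,858; u = 5,317/106,858 = 4.98%.
Change = 4.98% − 4.38% = +0.60 pp.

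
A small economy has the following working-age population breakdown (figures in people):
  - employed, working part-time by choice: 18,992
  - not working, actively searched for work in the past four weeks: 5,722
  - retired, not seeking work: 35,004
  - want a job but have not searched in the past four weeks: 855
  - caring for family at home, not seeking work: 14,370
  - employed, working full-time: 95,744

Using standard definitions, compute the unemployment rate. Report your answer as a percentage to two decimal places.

Unemployment rate ≈ 4.75%.

Employed = 18,992 + 95,744 = 114,736.
Unemployed = 5,722.
Labor force = 114,736 + 5,722 = 120,458.
Unemployment rate = 5,722 / 120,458 = 4.75%.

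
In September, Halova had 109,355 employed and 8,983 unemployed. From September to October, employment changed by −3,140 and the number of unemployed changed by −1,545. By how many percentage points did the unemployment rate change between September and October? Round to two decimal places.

The unemployment rate changed by −1.05 percentage points.

September: labor force = 109,355 + 8,983 = 118,338; u = 8,983/118,338 = 7.59%.
October: labor force = 106,215 + 7,438 = 113,653; u = 7,438/113,653 = 6.54%.
Change = 6.54% − 7.59% = −1.05 pp.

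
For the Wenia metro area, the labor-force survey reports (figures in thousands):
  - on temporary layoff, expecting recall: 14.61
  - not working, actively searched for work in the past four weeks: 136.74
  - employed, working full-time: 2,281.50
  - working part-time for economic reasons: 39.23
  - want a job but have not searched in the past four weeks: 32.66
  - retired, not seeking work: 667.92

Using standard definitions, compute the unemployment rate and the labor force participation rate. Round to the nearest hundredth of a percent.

Employed = 2,281.50 + 39.23 = 2,320.73 thousand (anyone who worked, including part-time for economic reasons, counts as employed).
Unemployed = 14.61 + 136.74 = 151.35 thousand (jobless and actively searching, or on temporary layoff).
Labor force = 2,320.73 + 151.35 = 2,472.08 thousand.
Not in labor force = 32.66 + 667.92 = 700.58 thousand (those not working and not actively searching are outside the labor force — including those who want a job but have given up searching).
Civilian working-age population = 2,472.08 + 700.58 = 3,172.66 thousand.
Unemployment rate = 151.35 / 2,472.08 = 6.12%.
Labor force participation rate = 2,472.08 / 3,172.66 = 77.92%.

Unemployment rate ≈ 6.12%; labor force participation rate ≈ 77.92%.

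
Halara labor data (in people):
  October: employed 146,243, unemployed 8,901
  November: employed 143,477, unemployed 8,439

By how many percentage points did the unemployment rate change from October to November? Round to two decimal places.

The unemployment rate changed by −0.18 percentage points.

October: labor force = 146,243 + 8,901 = 155,144; u = 8,901/155,144 = 5.74%.
November: labor force = 143,477 + 8,439 = 151,916; u = 8,439/151,916 = 5.56%.
Change = 5.56% − 5.74% = −0.18 pp.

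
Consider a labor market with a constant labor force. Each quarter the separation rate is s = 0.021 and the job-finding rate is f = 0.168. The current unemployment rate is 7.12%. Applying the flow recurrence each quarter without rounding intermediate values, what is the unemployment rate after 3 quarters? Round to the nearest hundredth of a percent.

Unemployment rate after three quarters ≈ 8.98%.

With a fixed labor force, u_{t+1} = u_t + s·(1−u_t) − f·u_t = u_t·(1−s−f) + s.
Here 1−s−f = 0.811 and s = 0.021.
u_1 = 0.071200 × 0.811 + 0.021 = 0.078743.
u_2 = 0.078743 × 0.811 + 0.021 = 0.084861.
u_3 = 0.084861 × 0.811 + 0.021 = 0.089822.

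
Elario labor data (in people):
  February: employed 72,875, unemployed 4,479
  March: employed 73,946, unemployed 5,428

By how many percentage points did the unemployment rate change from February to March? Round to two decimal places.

The unemployment rate changed by +1.05 percentage points.

February: labor force = 72,875 + 4,479 = 77,354; u = 4,479/77,354 = 5.79%.
March: labor force = 73,946 + 5,428 = 79,374; u = 5,428/79,374 = 6.84%.
Change = 6.84% − 5.79% = +1.05 pp.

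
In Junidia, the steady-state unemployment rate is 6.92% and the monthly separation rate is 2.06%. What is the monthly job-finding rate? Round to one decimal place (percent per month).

Job-finding rate ≈ 27.7% per month.

From u* = s/(s+f): f = s·(1−u)/u.
f = 2.06 × (1 − 0.0692) / 0.0692 = 1.9174 / 0.0692 ≈ 27.7% per month.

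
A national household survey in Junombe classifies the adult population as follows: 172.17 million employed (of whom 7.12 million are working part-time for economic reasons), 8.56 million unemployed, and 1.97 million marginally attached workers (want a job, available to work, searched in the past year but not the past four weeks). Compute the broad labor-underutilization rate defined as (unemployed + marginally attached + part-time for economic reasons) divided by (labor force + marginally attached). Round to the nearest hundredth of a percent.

Broad underutilization rate ≈ 9.66%.

Labor force = 172.17 + 8.56 = 180.73 million.
Numerator = 8.56 + 1.97 + 7.12 = 17.65 million.
Denominator = 180.73 + 1.97 = 182.70 million.
Broad rate = 17.65 / 182.70 = 9.66%.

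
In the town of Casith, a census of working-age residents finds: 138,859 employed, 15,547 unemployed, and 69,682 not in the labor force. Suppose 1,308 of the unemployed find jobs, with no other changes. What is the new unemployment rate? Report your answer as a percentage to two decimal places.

New unemployment rate ≈ 9.22%.

Initially, labor force = 138,859 + 15,547 = 154,406, so u = 15,547/154,406 = 10.07%.
After the change, unemployed falls and employed rises by 1,308; labor force unchanged → E = 140,167, U = 14,239, labor force = 154,406.
New unemployment rate = 14,239 / 154,406 = 9.22%.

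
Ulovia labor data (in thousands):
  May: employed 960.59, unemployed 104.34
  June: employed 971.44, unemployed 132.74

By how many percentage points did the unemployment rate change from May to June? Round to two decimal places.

May: labor force = 960.59 + 104.34 = 1,064.93; u = 104.34/1,064.93 = 9.80%.
June: labor force = 971.44 + 132.74 = 1,104.18; u = 132.74/1,104.18 = 12.02%.
Change = 12.02% − 9.80% = +2.22 pp.

The unemployment rate changed by +2.22 percentage points.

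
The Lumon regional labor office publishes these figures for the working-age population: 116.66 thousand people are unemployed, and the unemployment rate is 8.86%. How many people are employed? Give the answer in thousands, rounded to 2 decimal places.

Labor force = U / u = 116.66 / 0.0886 ≈ 1,316.70 thousand.
Employed = labor force − unemployed = 1,316.70 − 116.66 = 1,200.04 thousand.

About 1,200.04 thousand are employed.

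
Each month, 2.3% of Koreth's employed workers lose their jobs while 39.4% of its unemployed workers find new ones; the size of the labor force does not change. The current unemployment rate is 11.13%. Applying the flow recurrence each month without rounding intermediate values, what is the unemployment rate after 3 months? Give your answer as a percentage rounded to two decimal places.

Unemployment rate after three months ≈ 6.63%.

With a fixed labor force, u_{t+1} = u_t + s·(1−u_t) − f·u_t = u_t·(1−s−f) + s.
Here 1−s−f = 0.583 and s = 0.023.
u_1 = 0.111300 × 0.583 + 0.023 = 0.087888.
u_2 = 0.087888 × 0.583 + 0.023 = 0.074239.
u_3 = 0.074239 × 0.583 + 0.023 = 0.066281.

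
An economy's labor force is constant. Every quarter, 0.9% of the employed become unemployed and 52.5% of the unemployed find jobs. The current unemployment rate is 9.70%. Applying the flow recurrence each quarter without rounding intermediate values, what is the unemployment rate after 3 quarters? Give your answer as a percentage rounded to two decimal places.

With a fixed labor force, u_{t+1} = u_t + s·(1−u_t) − f·u_t = u_t·(1−s−f) + s.
Here 1−s−f = 0.466 and s = 0.009.
u_1 = 0.097000 × 0.466 + 0.009 = 0.054202.
u_2 = 0.054202 × 0.466 + 0.009 = 0.034258.
u_3 = 0.034258 × 0.466 + 0.009 = 0.024964.

Unemployment rate after three quarters ≈ 2.50%.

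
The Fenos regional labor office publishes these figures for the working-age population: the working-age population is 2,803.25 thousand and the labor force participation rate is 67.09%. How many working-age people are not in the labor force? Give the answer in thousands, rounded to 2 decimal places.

Share not in the labor force = 1 − 0.6709 = 0.3291.
Not in labor force = 0.3291 × 2,803.25 ≈ 922.55 thousand.

About 922.55 thousand are not in the labor force.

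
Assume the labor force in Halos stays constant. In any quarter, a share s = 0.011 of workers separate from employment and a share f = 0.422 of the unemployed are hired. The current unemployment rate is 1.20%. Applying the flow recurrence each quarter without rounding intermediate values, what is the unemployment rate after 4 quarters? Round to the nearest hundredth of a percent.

With a fixed labor force, u_{t+1} = u_t + s·(1−u_t) − f·u_t = u_t·(1−s−f) + s.
Here 1−s−f = 0.567 and s = 0.011.
u_1 = 0.012000 × 0.567 + 0.011 = 0.017804.
u_2 = 0.017804 × 0.567 + 0.011 = 0.021095.
u_3 = 0.021095 × 0.567 + 0.011 = 0.022961.
u_4 = 0.022961 × 0.567 + 0.011 = 0.024019.

Unemployment rate after four quarters ≈ 2.40%.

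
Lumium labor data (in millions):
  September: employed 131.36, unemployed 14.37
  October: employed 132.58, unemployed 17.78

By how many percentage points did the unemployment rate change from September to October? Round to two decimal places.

The unemployment rate changed by +1.96 percentage points.

September: labor force = 131.36 + 14.37 = 145.73; u = 14.37/145.73 = 9.86%.
October: labor force = 132.58 + 17.78 = 150.36; u = 17.78/150.36 = 11.82%.
Change = 11.82% − 9.86% = +1.96 pp.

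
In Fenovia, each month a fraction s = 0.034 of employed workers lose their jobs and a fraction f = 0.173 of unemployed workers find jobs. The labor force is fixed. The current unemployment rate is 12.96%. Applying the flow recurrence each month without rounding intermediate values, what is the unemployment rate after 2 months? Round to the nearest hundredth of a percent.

Unemployment rate after two months ≈ 14.25%.

With a fixed labor force, u_{t+1} = u_t + s·(1−u_t) − f·u_t = u_t·(1−s−f) + s.
Here 1−s−f = 0.793 and s = 0.034.
u_1 = 0.129600 × 0.793 + 0.034 = 0.136773.
u_2 = 0.136773 × 0.793 + 0.034 = 0.142461.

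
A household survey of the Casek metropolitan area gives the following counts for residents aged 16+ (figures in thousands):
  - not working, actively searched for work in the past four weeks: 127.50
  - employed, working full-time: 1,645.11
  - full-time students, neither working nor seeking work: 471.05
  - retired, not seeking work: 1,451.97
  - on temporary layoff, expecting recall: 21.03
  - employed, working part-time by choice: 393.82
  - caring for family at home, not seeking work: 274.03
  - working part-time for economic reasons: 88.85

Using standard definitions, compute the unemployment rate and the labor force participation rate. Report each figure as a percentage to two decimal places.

Employed = 1,645.11 + 393.82 + 88.85 = 2,127.78 thousand (anyone who worked, including part-time for economic reasons, counts as employed).
Unemployed = 127.50 + 21.03 = 148.53 thousand (jobless and actively searching, or on temporary layoff).
Labor force = 2,127.78 + 148.53 = 2,276.31 thousand.
Not in labor force = 471.05 + 1,451.97 + 274.03 = 2,197.05 thousand (those not working and not actively searching are outside the labor force).
Civilian working-age population = 2,276.31 + 2,197.05 = 4,473.36 thousand.
Unemployment rate = 148.53 / 2,276.31 = 6.53%.
Labor force participation rate = 2,276.31 / 4,473.36 = 50.89%.

Unemployment rate ≈ 6.53%; labor force participation rate ≈ 50.89%.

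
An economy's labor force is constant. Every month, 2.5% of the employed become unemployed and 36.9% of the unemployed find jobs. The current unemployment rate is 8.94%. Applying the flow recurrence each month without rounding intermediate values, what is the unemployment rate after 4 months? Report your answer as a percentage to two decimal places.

Unemployment rate after four months ≈ 6.70%.

With a fixed labor force, u_{t+1} = u_t + s·(1−u_t) − f·u_t = u_t·(1−s−f) + s.
Here 1−s−f = 0.606 and s = 0.025.
u_1 = 0.089400 × 0.606 + 0.025 = 0.079176.
u_2 = 0.079176 × 0.606 + 0.025 = 0.072981.
u_3 = 0.072981 × 0.606 + 0.025 = 0.069226.
u_4 = 0.069226 × 0.606 + 0.025 = 0.066951.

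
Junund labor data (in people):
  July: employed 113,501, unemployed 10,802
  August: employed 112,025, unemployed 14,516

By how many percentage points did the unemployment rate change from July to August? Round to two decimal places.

The unemployment rate changed by +2.78 percentage points.

July: labor force = 113,501 + 10,802 = 124,303; u = 10,802/124,303 = 8.69%.
August: labor force = 112,025 + 14,516 = 126,541; u = 14,516/126,541 = 11.47%.
Change = 11.47% − 8.69% = +2.78 pp.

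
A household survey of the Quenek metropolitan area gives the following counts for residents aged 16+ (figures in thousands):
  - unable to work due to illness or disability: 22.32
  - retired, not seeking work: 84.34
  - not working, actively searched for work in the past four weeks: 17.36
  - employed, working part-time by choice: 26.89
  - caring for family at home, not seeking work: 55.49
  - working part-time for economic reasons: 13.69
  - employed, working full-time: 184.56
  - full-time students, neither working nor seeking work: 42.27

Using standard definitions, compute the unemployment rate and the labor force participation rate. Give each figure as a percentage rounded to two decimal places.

Employed = 26.89 + 13.69 + 184.56 = 225.14 thousand (anyone who worked, including part-time for economic reasons, counts as employed).
Unemployed = 17.36 thousand.
Labor force = 225.14 + 17.36 = 242.50 thousand.
Not in labor force = 22.32 + 84.34 + 55.49 + 42.27 = 204.42 thousand (those not working and not actively searching are outside the labor force).
Civilian working-age population = 242.50 + 204.42 = 446.92 thousand.
Unemployment rate = 17.36 / 242.50 = 7.16%.
Labor force participation rate = 242.50 / 446.92 = 54.26%.

Unemployment rate ≈ 7.16%; labor force participation rate ≈ 54.26%.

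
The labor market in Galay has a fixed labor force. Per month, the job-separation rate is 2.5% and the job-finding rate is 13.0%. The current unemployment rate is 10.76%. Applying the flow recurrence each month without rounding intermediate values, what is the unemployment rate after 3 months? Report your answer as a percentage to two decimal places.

Unemployment rate after three months ≈ 12.89%.

With a fixed labor force, u_{t+1} = u_t + s·(1−u_t) − f·u_t = u_t·(1−s−f) + s.
Here 1−s−f = 0.845 and s = 0.025.
u_1 = 0.107600 × 0.845 + 0.025 = 0.115922.
u_2 = 0.115922 × 0.845 + 0.025 = 0.122954.
u_3 = 0.122954 × 0.845 + 0.025 = 0.128896.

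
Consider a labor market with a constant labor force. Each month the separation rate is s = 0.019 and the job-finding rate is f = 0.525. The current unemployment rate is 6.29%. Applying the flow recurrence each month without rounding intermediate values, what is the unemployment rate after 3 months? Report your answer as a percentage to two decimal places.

Unemployment rate after three months ≈ 3.76%.

With a fixed labor force, u_{t+1} = u_t + s·(1−u_t) − f·u_t = u_t·(1−s−f) + s.
Here 1−s−f = 0.456 and s = 0.019.
u_1 = 0.062900 × 0.456 + 0.019 = 0.047682.
u_2 = 0.047682 × 0.456 + 0.019 = 0.040743.
u_3 = 0.040743 × 0.456 + 0.019 = 0.037579.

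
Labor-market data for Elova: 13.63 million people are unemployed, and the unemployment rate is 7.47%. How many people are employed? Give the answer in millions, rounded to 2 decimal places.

About 168.83 million are employed.

Labor force = U / u = 13.63 / 0.0747 ≈ 182.46 million.
Employed = labor force − unemployed = 182.46 − 13.63 = 168.83 million.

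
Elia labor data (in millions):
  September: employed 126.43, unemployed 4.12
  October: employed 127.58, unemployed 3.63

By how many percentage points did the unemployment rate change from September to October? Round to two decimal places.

The unemployment rate changed by −0.39 percentage points.

September: labor force = 126.43 + 4.12 = 130.55; u = 4.12/130.55 = 3.16%.
October: labor force = 127.58 + 3.63 = 131.21; u = 3.63/131.21 = 2.77%.
Change = 2.77% − 3.16% = −0.39 pp.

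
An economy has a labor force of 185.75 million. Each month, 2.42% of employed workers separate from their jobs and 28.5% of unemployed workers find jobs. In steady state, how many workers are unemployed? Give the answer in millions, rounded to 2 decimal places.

Steady-state unemployment rate u* = s/(s+f) = 2.42/(2.42+28.5) = 0.078266.
Unemployed = u* × labor force = 0.078266 × 185.75 ≈ 14.54 million.

About 14.54 million are unemployed in steady state.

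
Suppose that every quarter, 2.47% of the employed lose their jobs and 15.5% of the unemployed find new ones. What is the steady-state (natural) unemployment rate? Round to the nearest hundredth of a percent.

At steady state the flows balance: s·E = f·U, so U/(E+U) = s/(s+f).
u* = 2.47 / (2.47 + 15.5) = 2.47 / 17.97 = 13.75%.

Steady-state unemployment rate ≈ 13.75%.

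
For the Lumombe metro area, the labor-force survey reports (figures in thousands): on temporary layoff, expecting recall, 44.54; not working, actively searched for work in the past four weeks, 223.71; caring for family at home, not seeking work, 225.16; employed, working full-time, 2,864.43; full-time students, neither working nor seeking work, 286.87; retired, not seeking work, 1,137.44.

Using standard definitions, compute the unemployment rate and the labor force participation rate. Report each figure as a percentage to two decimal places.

Employed = 2,864.43 thousand.
Unemployed = 44.54 + 223.71 = 268.25 thousand (jobless and actively searching, or on temporary layoff).
Labor force = 2,864.43 + 268.25 = 3,132.68 thousand.
Not in labor force = 225.16 + 286.87 + 1,137.44 = 1,649.47 thousand (those not working and not actively searching are outside the labor force).
Civilian working-age population = 3,132.68 + 1,649.47 = 4,782.15 thousand.
Unemployment rate = 268.25 / 3,132.68 = 8.56%.
Labor force participation rate = 3,132.68 / 4,782.15 = 65.51%.

Unemployment rate ≈ 8.56%; labor force participation rate ≈ 65.51%.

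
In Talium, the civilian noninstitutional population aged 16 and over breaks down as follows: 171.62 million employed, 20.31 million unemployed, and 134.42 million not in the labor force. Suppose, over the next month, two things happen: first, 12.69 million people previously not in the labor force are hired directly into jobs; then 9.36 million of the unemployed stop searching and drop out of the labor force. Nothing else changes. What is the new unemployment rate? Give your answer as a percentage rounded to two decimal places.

Initially, labor force = 171.62 + 20.31 = 191.93 million, so u = 20.31/191.93 = 10.58%.
After the first change, employed and labor force both rise by 12.69; unemployed unchanged → E = 184.31, U = 20.31, labor force = 204.62 million.
After the second change, unemployed and labor force both fall by 9.36 → E = 184.31, U = 10.95, labor force = 195.26 million.
New unemployment rate = 10.95 / 195.26 = 5.61%.

New unemployment rate ≈ 5.61%.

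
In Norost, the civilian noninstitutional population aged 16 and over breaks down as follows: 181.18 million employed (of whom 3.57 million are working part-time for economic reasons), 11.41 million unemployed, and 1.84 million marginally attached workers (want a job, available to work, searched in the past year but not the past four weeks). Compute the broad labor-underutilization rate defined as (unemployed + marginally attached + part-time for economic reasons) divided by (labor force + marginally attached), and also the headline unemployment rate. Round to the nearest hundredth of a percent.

Broad underutilization rate ≈ 8.65%; headline unemployment rate ≈ 5.92%.

Labor force = 181.18 + 11.41 = 192.59 million.
Numerator = 11.41 + 1.84 + 3.57 = 16.82 million.
Denominator = 192.59 + 1.84 = 194.43 million.
Broad rate = 16.82 / 194.43 = 8.65%.
Headline unemployment rate = 11.41 / 192.59 = 5.92%.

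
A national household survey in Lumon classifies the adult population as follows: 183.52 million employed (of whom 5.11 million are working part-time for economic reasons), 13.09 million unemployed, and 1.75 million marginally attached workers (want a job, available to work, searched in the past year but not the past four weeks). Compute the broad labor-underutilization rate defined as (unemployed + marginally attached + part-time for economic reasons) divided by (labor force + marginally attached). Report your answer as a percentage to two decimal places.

Broad underutilization rate ≈ 10.06%.

Labor force = 183.52 + 13.09 = 196.61 million.
Numerator = 13.09 + 1.75 + 5.11 = 19.95 million.
Denominator = 196.61 + 1.75 = 198.36 million.
Broad rate = 19.95 / 198.36 = 10.06%.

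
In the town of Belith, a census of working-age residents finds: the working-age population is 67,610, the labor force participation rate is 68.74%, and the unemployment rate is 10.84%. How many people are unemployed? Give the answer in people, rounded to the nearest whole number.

About 5,038 are unemployed.

Labor force = 0.6874 × 67,610 = 46,475.
Unemployed = 0.1084 × 46,475 ≈ 5,038.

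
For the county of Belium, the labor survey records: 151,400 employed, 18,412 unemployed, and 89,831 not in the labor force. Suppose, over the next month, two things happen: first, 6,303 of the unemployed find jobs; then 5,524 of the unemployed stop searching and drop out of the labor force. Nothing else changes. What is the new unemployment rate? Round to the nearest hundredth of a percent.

Initially, labor force = 151,400 + 18,412 = 169,812, so u = 18,412/169,812 = 10.84%.
After the first change, unemployed falls and employed rises by 6,303; labor force unchanged → E = 157,703, U = 12,109, labor force = 169,812.
After the second change, unemployed and labor force both fall by 5,524 → E = 157,703, U = 6,585, labor force = 164,288.
New unemployment rate = 6,585 / 164,288 = 4.01%.

New unemployment rate ≈ 4.01%.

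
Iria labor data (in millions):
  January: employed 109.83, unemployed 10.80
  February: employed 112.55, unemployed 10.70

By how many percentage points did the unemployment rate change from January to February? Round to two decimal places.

The unemployment rate changed by −0.27 percentage points.

January: labor force = 109.83 + 10.80 = 120.63; u = 10.80/120.63 = 8.95%.
February: labor force = 112.55 + 10.70 = 123.25; u = 10.70/123.25 = 8.68%.
Change = 8.68% − 8.95% = −0.27 pp.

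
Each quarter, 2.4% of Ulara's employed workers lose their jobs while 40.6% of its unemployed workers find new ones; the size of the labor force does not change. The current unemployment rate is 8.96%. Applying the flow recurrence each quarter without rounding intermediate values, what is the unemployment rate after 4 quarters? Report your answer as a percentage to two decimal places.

With a fixed labor force, u_{t+1} = u_t + s·(1−u_t) − f·u_t = u_t·(1−s−f) + s.
Here 1−s−f = 0.570 and s = 0.024.
u_1 = 0.089600 × 0.570 + 0.024 = 0.075072.
u_2 = 0.075072 × 0.570 + 0.024 = 0.066791.
u_3 = 0.066791 × 0.570 + 0.024 = 0.062071.
u_4 = 0.062071 × 0.570 + 0.024 = 0.059380.

Unemployment rate after four quarters ≈ 5.94%.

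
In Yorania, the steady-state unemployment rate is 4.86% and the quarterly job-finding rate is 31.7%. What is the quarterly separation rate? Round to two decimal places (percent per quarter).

Separation rate ≈ 1.62% per quarter.

From u* = s/(s+f): s = u·f/(1−u).
s = 0.0486 × 31.7 / (1 − 0.0486) = 1.5406 / 0.9514 ≈ 1.62% per quarter.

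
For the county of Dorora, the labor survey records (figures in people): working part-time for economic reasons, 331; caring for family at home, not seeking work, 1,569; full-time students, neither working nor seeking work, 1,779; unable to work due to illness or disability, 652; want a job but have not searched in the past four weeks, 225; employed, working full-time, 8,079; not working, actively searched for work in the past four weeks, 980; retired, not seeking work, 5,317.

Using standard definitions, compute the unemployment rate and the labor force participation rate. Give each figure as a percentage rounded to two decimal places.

Employed = 331 + 8,079 = 8,410 (anyone who worked, including part-time for economic reasons, counts as employed).
Unemployed = 980.
Labor force = 8,410 + 980 = 9,390.
Not in labor force = 1,569 + 1,779 + 652 + 225 + 5,317 = 9,542 (those not working and not actively searching are outside the labor force — including those who want a job but have given up searching).
Civilian working-age population = 9,390 + 9,542 = 18,932.
Unemployment rate = 980 / 9,390 = 10.44%.
Labor force participation rate = 9,390 / 18,932 = 49.60%.

Unemployment rate ≈ 10.44%; labor force participation rate ≈ 49.60%.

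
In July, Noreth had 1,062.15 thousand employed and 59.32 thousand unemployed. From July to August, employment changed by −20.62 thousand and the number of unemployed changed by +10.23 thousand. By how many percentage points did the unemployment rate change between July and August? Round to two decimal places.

The unemployment rate changed by +0.97 percentage points.

July: labor force = 1,062.15 + 59.32 = 1,121.47; u = 59.32/1,121.47 = 5.29%.
August: labor force = 1,041.53 + 69.55 = 1,111.08; u = 69.55/1,111.08 = 6.26%.
Change = 6.26% − 5.29% = +0.97 pp.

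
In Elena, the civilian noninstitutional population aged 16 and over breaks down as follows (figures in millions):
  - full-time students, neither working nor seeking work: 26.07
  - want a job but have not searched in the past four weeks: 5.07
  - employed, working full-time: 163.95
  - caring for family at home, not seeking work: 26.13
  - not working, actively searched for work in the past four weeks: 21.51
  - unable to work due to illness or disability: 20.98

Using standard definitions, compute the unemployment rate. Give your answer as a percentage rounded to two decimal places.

Employed = 163.95 million.
Unemployed = 21.51 million.
Labor force = 163.95 + 21.51 = 185.46 million.
Unemployment rate = 21.51 / 185.46 = 11.60%.

Unemployment rate ≈ 11.60%.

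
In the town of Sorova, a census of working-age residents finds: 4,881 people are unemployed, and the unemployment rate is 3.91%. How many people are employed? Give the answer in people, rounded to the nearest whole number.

Labor force = U / u = 4,881 / 0.0391 ≈ 124,834.
Employed = labor force − unemployed = 124,834 − 4,881 = 119,953.

About 119,953 are employed.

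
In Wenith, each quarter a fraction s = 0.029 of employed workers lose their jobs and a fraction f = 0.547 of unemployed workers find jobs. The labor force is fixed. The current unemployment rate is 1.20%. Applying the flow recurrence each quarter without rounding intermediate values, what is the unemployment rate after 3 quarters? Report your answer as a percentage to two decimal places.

With a fixed labor force, u_{t+1} = u_t + s·(1−u_t) − f·u_t = u_t·(1−s−f) + s.
Here 1−s−f = 0.424 and s = 0.029.
u_1 = 0.012000 × 0.424 + 0.029 = 0.034088.
u_2 = 0.034088 × 0.424 + 0.029 = 0.043453.
u_3 = 0.043453 × 0.424 + 0.029 = 0.047424.

Unemployment rate after three quarters ≈ 4.74%.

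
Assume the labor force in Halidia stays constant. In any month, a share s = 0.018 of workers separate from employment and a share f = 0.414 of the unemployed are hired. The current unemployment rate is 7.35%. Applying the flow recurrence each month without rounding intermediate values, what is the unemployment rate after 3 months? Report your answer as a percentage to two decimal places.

Unemployment rate after three months ≈ 4.75%.

With a fixed labor force, u_{t+1} = u_t + s·(1−u_t) − f·u_t = u_t·(1−s−f) + s.
Here 1−s−f = 0.568 and s = 0.018.
u_1 = 0.073500 × 0.568 + 0.018 = 0.059748.
u_2 = 0.059748 × 0.568 + 0.018 = 0.051937.
u_3 = 0.051937 × 0.568 + 0.018 = 0.047500.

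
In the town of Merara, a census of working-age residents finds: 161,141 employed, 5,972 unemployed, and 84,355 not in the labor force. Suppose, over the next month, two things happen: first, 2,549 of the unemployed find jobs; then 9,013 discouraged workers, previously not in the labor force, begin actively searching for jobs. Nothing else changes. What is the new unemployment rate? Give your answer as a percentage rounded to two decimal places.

Initially, labor force = 161,141 + 5,972 = 167,113, so u = 5,972/167,113 = 3.57%.
After the first change, unemployed falls and employed rises by 2,549; labor force unchanged → E = 163,690, U = 3,423, labor force = 167,113.
After the second change, unemployed and labor force both rise by 9,013 → E = 163,690, U = 12,436, labor force = 176,126.
New unemployment rate = 12,436 / 176,126 = 7.06%.

New unemployment rate ≈ 7.06%.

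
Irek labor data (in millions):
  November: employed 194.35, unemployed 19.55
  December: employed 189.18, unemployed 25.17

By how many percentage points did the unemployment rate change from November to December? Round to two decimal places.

The unemployment rate changed by +2.60 percentage points.

November: labor force = 194.35 + 19.55 = 213.90; u = 19.55/213.90 = 9.14%.
December: labor force = 189.18 + 25.17 = 214.35; u = 25.17/214.35 = 11.74%.
Change = 11.74% − 9.14% = +2.60 pp.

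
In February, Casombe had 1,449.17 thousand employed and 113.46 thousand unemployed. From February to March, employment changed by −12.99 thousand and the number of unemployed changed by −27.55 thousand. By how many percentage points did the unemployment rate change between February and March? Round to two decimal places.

February: labor force = 1,449.17 + 113.46 = 1,562.63; u = 113.46/1,562.63 = 7.26%.
March: labor force = 1,436.18 + 85.91 = 1,522.09; u = 85.91/1,522.09 = 5.64%.
Change = 5.64% − 7.26% = −1.62 pp.

The unemployment rate changed by −1.62 percentage points.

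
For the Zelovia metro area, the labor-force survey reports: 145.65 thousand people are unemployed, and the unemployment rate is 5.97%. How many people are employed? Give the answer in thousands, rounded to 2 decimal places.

About 2,294.05 thousand are employed.

Labor force = U / u = 145.65 / 0.0597 ≈ 2,439.70 thousand.
Employed = labor force − unemployed = 2,439.70 − 145.65 = 2,294.05 thousand.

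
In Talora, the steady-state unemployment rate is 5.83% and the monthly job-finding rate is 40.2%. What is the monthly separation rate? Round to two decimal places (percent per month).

From u* = s/(s+f): s = u·f/(1−u).
s = 0.0583 × 40.2 / (1 − 0.0583) = 2.3437 / 0.9417 ≈ 2.49% per month.

Separation rate ≈ 2.49% per month.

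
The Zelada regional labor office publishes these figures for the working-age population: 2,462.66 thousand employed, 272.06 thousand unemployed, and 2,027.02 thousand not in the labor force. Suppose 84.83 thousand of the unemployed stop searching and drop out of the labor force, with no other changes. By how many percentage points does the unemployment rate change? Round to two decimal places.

The unemployment rate changes by −2.88 percentage points.

Initially, labor force = 2,462.66 + 272.06 = 2,734.72 thousand, so u = 272.06/2,734.72 = 9.95%.
After the change, unemployed and labor force both fall by 84.83 → E = 2,462.66, U = 187.23, labor force = 2,649.89 thousand.
New unemployment rate = 187.23 / 2,649.89 = 7.07%.
Change = 7.07% − 9.95% = −2.88 percentage points.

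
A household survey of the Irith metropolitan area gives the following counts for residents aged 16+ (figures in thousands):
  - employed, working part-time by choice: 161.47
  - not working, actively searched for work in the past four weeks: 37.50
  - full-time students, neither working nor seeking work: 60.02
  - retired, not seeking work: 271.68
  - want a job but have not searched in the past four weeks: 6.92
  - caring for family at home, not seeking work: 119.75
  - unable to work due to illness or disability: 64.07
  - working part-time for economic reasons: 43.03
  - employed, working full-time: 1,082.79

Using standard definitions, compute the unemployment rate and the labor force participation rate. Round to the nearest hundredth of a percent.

Unemployment rate ≈ 2.83%; labor force participation rate ≈ 71.72%.

Employed = 161.47 + 43.03 + 1,082.79 = 1,287.29 thousand (anyone who worked, including part-time for economic reasons, counts as employed).
Unemployed = 37.50 thousand.
Labor force = 1,287.29 + 37.50 = 1,324.79 thousand.
Not in labor force = 60.02 + 271.68 + 6.92 + 119.75 + 64.07 = 522.44 thousand (those not working and not actively searching are outside the labor force — including those who want a job but have given up searching).
Civilian working-age population = 1,324.79 + 522.44 = 1,847.23 thousand.
Unemployment rate = 37.50 / 1,324.79 = 2.83%.
Labor force participation rate = 1,324.79 / 1,847.23 = 71.72%.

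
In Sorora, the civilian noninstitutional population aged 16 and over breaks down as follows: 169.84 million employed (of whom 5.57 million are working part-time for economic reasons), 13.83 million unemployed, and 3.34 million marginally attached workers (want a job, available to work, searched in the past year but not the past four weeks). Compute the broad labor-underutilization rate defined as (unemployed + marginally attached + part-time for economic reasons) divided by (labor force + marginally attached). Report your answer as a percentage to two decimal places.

Labor force = 169.84 + 13.83 = 183.67 million.
Numerator = 13.83 + 3.34 + 5.57 = 22.74 million.
Denominator = 183.67 + 3.34 = 187.01 million.
Broad rate = 22.74 / 187.01 = 12.16%.

Broad underutilization rate ≈ 12.16%.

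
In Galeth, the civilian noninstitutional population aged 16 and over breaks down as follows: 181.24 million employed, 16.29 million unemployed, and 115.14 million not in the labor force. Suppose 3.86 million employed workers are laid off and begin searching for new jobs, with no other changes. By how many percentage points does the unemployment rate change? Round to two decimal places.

The unemployment rate changes by +1.95 percentage points.

Initially, labor force = 181.24 + 16.29 = 197.53 million, so u = 16.29/197.53 = 8.25%.
After the change, employed falls and unemployed rises by 3.86; labor force unchanged → E = 177.38, U = 20.15, labor force = 197.53 million.
New unemployment rate = 20.15 / 197.53 = 10.20%.
Change = 10.20% − 8.25% = +1.95 percentage points.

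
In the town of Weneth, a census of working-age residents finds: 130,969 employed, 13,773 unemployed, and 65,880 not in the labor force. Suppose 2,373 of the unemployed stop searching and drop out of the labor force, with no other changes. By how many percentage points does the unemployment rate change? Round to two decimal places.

The unemployment rate changes by −1.51 percentage points.

Initially, labor force = 130,969 + 13,773 = 144,742, so u = 13,773/144,742 = 9.52%.
After the change, unemployed and labor force both fall by 2,373 → E = 130,969, U = 11,400, labor force = 142,369.
New unemployment rate = 11,400 / 142,369 = 8.01%.
Change = 8.01% − 9.52% = −1.51 percentage points.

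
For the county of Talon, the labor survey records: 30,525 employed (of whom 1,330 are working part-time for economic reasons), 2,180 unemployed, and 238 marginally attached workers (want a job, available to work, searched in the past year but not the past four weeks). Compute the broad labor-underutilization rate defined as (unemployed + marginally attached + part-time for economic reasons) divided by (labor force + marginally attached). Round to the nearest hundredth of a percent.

Broad underutilization rate ≈ 11.38%.

Labor force = 30,525 + 2,180 = 32,705.
Numerator = 2,180 + 238 + 1,330 = 3,748.
Denominator = 32,705 + 238 = 32,943.
Broad rate = 3,748 / 32,943 = 11.38%.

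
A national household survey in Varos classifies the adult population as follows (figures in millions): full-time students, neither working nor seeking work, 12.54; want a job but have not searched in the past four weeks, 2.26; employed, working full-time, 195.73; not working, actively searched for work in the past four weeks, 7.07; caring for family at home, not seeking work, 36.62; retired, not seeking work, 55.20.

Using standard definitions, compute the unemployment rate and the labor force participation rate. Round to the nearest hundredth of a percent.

Employed = 195.73 million.
Unemployed = 7.07 million.
Labor force = 195.73 + 7.07 = 202.80 million.
Not in labor force = 12.54 + 2.26 + 36.62 + 55.20 = 106.62 million (those not working and not actively searching are outside the labor force — including those who want a job but have given up searching).
Civilian working-age population = 202.80 + 106.62 = 309.42 million.
Unemployment rate = 7.07 / 202.80 = 3.49%.
Labor force participation rate = 202.80 / 309.42 = 65.54%.

Unemployment rate ≈ 3.49%; labor force participation rate ≈ 65.54%.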